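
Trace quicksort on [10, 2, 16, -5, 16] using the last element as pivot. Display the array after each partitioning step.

Partition 1: pivot=16 at index 4 -> [10, 2, 16, -5, 16]
Partition 2: pivot=-5 at index 0 -> [-5, 2, 16, 10, 16]
Partition 3: pivot=10 at index 2 -> [-5, 2, 10, 16, 16]


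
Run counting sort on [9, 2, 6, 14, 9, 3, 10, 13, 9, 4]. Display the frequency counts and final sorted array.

Count array: [0, 0, 1, 1, 1, 0, 1, 0, 0, 3, 1, 0, 0, 1, 1]
(count[i] = number of elements equal to i)
Cumulative count: [0, 0, 1, 2, 3, 3, 4, 4, 4, 7, 8, 8, 8, 9, 10]
Sorted: [2, 3, 4, 6, 9, 9, 9, 10, 13, 14]


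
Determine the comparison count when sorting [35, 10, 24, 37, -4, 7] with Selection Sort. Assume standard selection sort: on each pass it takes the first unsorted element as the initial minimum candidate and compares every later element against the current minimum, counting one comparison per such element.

Pass 1: scan indices 1..5 for the minimum = 5 comparison(s); min is -4, place at index 0 -> [-4, 10, 24, 37, 35, 7]
Pass 2: scan indices 2..5 for the minimum = 4 comparison(s); min is 7, place at index 1 -> [-4, 7, 24, 37, 35, 10]
Pass 3: scan indices 3..5 for the minimum = 3 comparison(s); min is 10, place at index 2 -> [-4, 7, 10, 37, 35, 24]
Pass 4: scan indices 4..5 for the minimum = 2 comparison(s); min is 24, place at index 3 -> [-4, 7, 10, 24, 35, 37]
Pass 5: scan indices 5..5 for the minimum = 1 comparison(s); min is 35, place at index 4 -> [-4, 7, 10, 24, 35, 37]
Selection sort always scans the whole unsorted suffix, so the count is (n-1) + (n-2) + ... + 1 = n(n-1)/2 = 6*5/2 = 15 regardless of the input order.
Total comparisons: 5 + 4 + 3 + 2 + 1 = 15


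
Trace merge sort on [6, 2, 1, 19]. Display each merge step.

Divide and conquer:
  Merge [6] + [2] -> [2, 6]
  Merge [1] + [19] -> [1, 19]
  Merge [2, 6] + [1, 19] -> [1, 2, 6, 19]


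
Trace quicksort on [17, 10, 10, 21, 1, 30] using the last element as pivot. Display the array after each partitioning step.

Partition 1: pivot=30 at index 5 -> [17, 10, 10, 21, 1, 30]
Partition 2: pivot=1 at index 0 -> [1, 10, 10, 21, 17, 30]
Partition 3: pivot=17 at index 3 -> [1, 10, 10, 17, 21, 30]
Partition 4: pivot=10 at index 2 -> [1, 10, 10, 17, 21, 30]


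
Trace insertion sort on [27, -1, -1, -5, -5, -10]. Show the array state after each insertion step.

First element 27 is already 'sorted'
Insert -1: shifted 1 elements -> [-1, 27, -1, -5, -5, -10]
Insert -1: shifted 1 elements -> [-1, -1, 27, -5, -5, -10]
Insert -5: shifted 3 elements -> [-5, -1, -1, 27, -5, -10]
Insert -5: shifted 3 elements -> [-5, -5, -1, -1, 27, -10]
Insert -10: shifted 5 elements -> [-10, -5, -5, -1, -1, 27]


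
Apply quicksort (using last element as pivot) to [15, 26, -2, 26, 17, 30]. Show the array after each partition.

Partition 1: pivot=30 at index 5 -> [15, 26, -2, 26, 17, 30]
Partition 2: pivot=17 at index 2 -> [15, -2, 17, 26, 26, 30]
Partition 3: pivot=-2 at index 0 -> [-2, 15, 17, 26, 26, 30]
Partition 4: pivot=26 at index 4 -> [-2, 15, 17, 26, 26, 30]


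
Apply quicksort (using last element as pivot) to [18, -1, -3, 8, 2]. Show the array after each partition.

Partition 1: pivot=2 at index 2 -> [-1, -3, 2, 8, 18]
Partition 2: pivot=-3 at index 0 -> [-3, -1, 2, 8, 18]
Partition 3: pivot=18 at index 4 -> [-3, -1, 2, 8, 18]


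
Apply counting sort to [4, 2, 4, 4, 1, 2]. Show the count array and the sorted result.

Count array: [0, 1, 2, 0, 3]
(count[i] = number of elements equal to i)
Cumulative count: [0, 1, 3, 3, 6]
Sorted: [1, 2, 2, 4, 4, 4]


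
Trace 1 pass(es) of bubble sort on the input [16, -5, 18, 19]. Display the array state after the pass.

After pass 1: [-5, 16, 18, 19] (1 swaps)
Total swaps: 1


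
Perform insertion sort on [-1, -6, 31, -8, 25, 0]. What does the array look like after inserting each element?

First element -1 is already 'sorted'
Insert -6: shifted 1 elements -> [-6, -1, 31, -8, 25, 0]
Insert 31: shifted 0 elements -> [-6, -1, 31, -8, 25, 0]
Insert -8: shifted 3 elements -> [-8, -6, -1, 31, 25, 0]
Insert 25: shifted 1 elements -> [-8, -6, -1, 25, 31, 0]
Insert 0: shifted 2 elements -> [-8, -6, -1, 0, 25, 31]


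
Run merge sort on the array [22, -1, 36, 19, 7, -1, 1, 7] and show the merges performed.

Divide and conquer:
  Merge [22] + [-1] -> [-1, 22]
  Merge [36] + [19] -> [19, 36]
  Merge [-1, 22] + [19, 36] -> [-1, 19, 22, 36]
  Merge [7] + [-1] -> [-1, 7]
  Merge [1] + [7] -> [1, 7]
  Merge [-1, 7] + [1, 7] -> [-1, 1, 7, 7]
  Merge [-1, 19, 22, 36] + [-1, 1, 7, 7] -> [-1, -1, 1, 7, 7, 19, 22, 36]


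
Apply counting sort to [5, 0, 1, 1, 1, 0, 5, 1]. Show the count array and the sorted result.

Count array: [2, 4, 0, 0, 0, 2]
(count[i] = number of elements equal to i)
Cumulative count: [2, 6, 6, 6, 6, 8]
Sorted: [0, 0, 1, 1, 1, 1, 5, 5]


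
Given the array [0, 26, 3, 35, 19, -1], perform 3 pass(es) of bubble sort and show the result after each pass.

After pass 1: [0, 3, 26, 19, -1, 35] (3 swaps)
After pass 2: [0, 3, 19, -1, 26, 35] (2 swaps)
After pass 3: [0, 3, -1, 19, 26, 35] (1 swaps)
Total swaps: 6


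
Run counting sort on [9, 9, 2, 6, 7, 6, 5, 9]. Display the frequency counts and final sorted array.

Count array: [0, 0, 1, 0, 0, 1, 2, 1, 0, 3]
(count[i] = number of elements equal to i)
Cumulative count: [0, 0, 1, 1, 1, 2, 4, 5, 5, 8]
Sorted: [2, 5, 6, 6, 7, 9, 9, 9]


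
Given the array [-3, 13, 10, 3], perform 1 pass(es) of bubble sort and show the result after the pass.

After pass 1: [-3, 10, 3, 13] (2 swaps)
Total swaps: 2


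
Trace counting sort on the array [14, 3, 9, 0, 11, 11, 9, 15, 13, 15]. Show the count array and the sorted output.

Count array: [1, 0, 0, 1, 0, 0, 0, 0, 0, 2, 0, 2, 0, 1, 1, 2]
(count[i] = number of elements equal to i)
Cumulative count: [1, 1, 1, 2, 2, 2, 2, 2, 2, 4, 4, 6, 6, 7, 8, 10]
Sorted: [0, 3, 9, 9, 11, 11, 13, 14, 15, 15]


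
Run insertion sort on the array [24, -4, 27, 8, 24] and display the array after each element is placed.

First element 24 is already 'sorted'
Insert -4: shifted 1 elements -> [-4, 24, 27, 8, 24]
Insert 27: shifted 0 elements -> [-4, 24, 27, 8, 24]
Insert 8: shifted 2 elements -> [-4, 8, 24, 27, 24]
Insert 24: shifted 1 elements -> [-4, 8, 24, 24, 27]


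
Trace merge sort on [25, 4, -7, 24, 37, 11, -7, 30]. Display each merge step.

Divide and conquer:
  Merge [25] + [4] -> [4, 25]
  Merge [-7] + [24] -> [-7, 24]
  Merge [4, 25] + [-7, 24] -> [-7, 4, 24, 25]
  Merge [37] + [11] -> [11, 37]
  Merge [-7] + [30] -> [-7, 30]
  Merge [11, 37] + [-7, 30] -> [-7, 11, 30, 37]
  Merge [-7, 4, 24, 25] + [-7, 11, 30, 37] -> [-7, -7, 4, 11, 24, 25, 30, 37]


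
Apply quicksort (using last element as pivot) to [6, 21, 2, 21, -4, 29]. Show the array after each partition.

Partition 1: pivot=29 at index 5 -> [6, 21, 2, 21, -4, 29]
Partition 2: pivot=-4 at index 0 -> [-4, 21, 2, 21, 6, 29]
Partition 3: pivot=6 at index 2 -> [-4, 2, 6, 21, 21, 29]
Partition 4: pivot=21 at index 4 -> [-4, 2, 6, 21, 21, 29]


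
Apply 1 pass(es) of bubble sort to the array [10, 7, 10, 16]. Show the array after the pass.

After pass 1: [7, 10, 10, 16] (1 swaps)
Total swaps: 1


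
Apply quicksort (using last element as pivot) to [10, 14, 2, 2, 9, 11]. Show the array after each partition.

Partition 1: pivot=11 at index 4 -> [10, 2, 2, 9, 11, 14]
Partition 2: pivot=9 at index 2 -> [2, 2, 9, 10, 11, 14]
Partition 3: pivot=2 at index 1 -> [2, 2, 9, 10, 11, 14]


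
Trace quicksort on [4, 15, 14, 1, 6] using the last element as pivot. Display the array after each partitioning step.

Partition 1: pivot=6 at index 2 -> [4, 1, 6, 15, 14]
Partition 2: pivot=1 at index 0 -> [1, 4, 6, 15, 14]
Partition 3: pivot=14 at index 3 -> [1, 4, 6, 14, 15]


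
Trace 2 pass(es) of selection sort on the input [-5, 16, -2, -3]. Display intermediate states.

Pass 1: Select minimum -5 at index 0, swap -> [-5, 16, -2, -3]
Pass 2: Select minimum -3 at index 3, swap -> [-5, -3, -2, 16]


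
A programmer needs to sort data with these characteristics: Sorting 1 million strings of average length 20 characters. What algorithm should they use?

Best choice: MSD radix sort or Mergesort
Reason: MSD radix sort is a non-comparison sort that buckets the strings by successive character positions, running in time proportional to the total number of characters examined rather than O(n log n) string comparisons; mergesort is a stable O(n log n)-comparison alternative that works for arbitrary variable-length keys


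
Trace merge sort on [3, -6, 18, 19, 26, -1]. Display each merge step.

Divide and conquer:
  Merge [-6] + [18] -> [-6, 18]
  Merge [3] + [-6, 18] -> [-6, 3, 18]
  Merge [26] + [-1] -> [-1, 26]
  Merge [19] + [-1, 26] -> [-1, 19, 26]
  Merge [-6, 3, 18] + [-1, 19, 26] -> [-6, -1, 3, 18, 19, 26]


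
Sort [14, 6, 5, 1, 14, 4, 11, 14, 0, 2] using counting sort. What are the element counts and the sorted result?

Count array: [1, 1, 1, 0, 1, 1, 1, 0, 0, 0, 0, 1, 0, 0, 3]
(count[i] = number of elements equal to i)
Cumulative count: [1, 2, 3, 3, 4, 5, 6, 6, 6, 6, 6, 7, 7, 7, 10]
Sorted: [0, 1, 2, 4, 5, 6, 11, 14, 14, 14]


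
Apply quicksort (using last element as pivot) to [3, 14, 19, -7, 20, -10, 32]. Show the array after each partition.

Partition 1: pivot=32 at index 6 -> [3, 14, 19, -7, 20, -10, 32]
Partition 2: pivot=-10 at index 0 -> [-10, 14, 19, -7, 20, 3, 32]
Partition 3: pivot=3 at index 2 -> [-10, -7, 3, 14, 20, 19, 32]
Partition 4: pivot=19 at index 4 -> [-10, -7, 3, 14, 19, 20, 32]


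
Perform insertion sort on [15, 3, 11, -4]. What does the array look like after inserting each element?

First element 15 is already 'sorted'
Insert 3: shifted 1 elements -> [3, 15, 11, -4]
Insert 11: shifted 1 elements -> [3, 11, 15, -4]
Insert -4: shifted 3 elements -> [-4, 3, 11, 15]


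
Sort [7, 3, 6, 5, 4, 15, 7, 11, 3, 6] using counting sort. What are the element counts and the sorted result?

Count array: [0, 0, 0, 2, 1, 1, 2, 2, 0, 0, 0, 1, 0, 0, 0, 1]
(count[i] = number of elements equal to i)
Cumulative count: [0, 0, 0, 2, 3, 4, 6, 8, 8, 8, 8, 9, 9, 9, 9, 10]
Sorted: [3, 3, 4, 5, 6, 6, 7, 7, 11, 15]


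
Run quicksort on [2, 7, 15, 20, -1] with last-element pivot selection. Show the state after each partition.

Partition 1: pivot=-1 at index 0 -> [-1, 7, 15, 20, 2]
Partition 2: pivot=2 at index 1 -> [-1, 2, 15, 20, 7]
Partition 3: pivot=7 at index 2 -> [-1, 2, 7, 20, 15]
Partition 4: pivot=15 at index 3 -> [-1, 2, 7, 15, 20]


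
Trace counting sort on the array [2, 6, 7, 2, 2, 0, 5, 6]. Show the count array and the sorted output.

Count array: [1, 0, 3, 0, 0, 1, 2, 1]
(count[i] = number of elements equal to i)
Cumulative count: [1, 1, 4, 4, 4, 5, 7, 8]
Sorted: [0, 2, 2, 2, 5, 6, 6, 7]


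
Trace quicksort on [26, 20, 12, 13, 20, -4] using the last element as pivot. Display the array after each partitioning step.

Partition 1: pivot=-4 at index 0 -> [-4, 20, 12, 13, 20, 26]
Partition 2: pivot=26 at index 5 -> [-4, 20, 12, 13, 20, 26]
Partition 3: pivot=20 at index 4 -> [-4, 20, 12, 13, 20, 26]
Partition 4: pivot=13 at index 2 -> [-4, 12, 13, 20, 20, 26]


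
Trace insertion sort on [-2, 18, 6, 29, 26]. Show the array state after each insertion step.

First element -2 is already 'sorted'
Insert 18: shifted 0 elements -> [-2, 18, 6, 29, 26]
Insert 6: shifted 1 elements -> [-2, 6, 18, 29, 26]
Insert 29: shifted 0 elements -> [-2, 6, 18, 29, 26]
Insert 26: shifted 1 elements -> [-2, 6, 18, 26, 29]


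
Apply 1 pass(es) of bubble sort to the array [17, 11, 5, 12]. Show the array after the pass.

After pass 1: [11, 5, 12, 17] (3 swaps)
Total swaps: 3


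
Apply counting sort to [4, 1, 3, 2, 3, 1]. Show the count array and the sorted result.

Count array: [0, 2, 1, 2, 1]
(count[i] = number of elements equal to i)
Cumulative count: [0, 2, 3, 5, 6]
Sorted: [1, 1, 2, 3, 3, 4]


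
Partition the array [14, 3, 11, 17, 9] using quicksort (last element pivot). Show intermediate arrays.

Partition 1: pivot=9 at index 1 -> [3, 9, 11, 17, 14]
Partition 2: pivot=14 at index 3 -> [3, 9, 11, 14, 17]


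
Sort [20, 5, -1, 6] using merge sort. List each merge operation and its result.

Divide and conquer:
  Merge [20] + [5] -> [5, 20]
  Merge [-1] + [6] -> [-1, 6]
  Merge [5, 20] + [-1, 6] -> [-1, 5, 6, 20]


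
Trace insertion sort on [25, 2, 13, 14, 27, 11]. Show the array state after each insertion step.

First element 25 is already 'sorted'
Insert 2: shifted 1 elements -> [2, 25, 13, 14, 27, 11]
Insert 13: shifted 1 elements -> [2, 13, 25, 14, 27, 11]
Insert 14: shifted 1 elements -> [2, 13, 14, 25, 27, 11]
Insert 27: shifted 0 elements -> [2, 13, 14, 25, 27, 11]
Insert 11: shifted 4 elements -> [2, 11, 13, 14, 25, 27]


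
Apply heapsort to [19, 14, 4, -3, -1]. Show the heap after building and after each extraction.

Build heap: [19, 14, 4, -3, -1]
Extract 19: [14, -1, 4, -3, 19]
Extract 14: [4, -1, -3, 14, 19]
Extract 4: [-1, -3, 4, 14, 19]
Extract -1: [-3, -1, 4, 14, 19]


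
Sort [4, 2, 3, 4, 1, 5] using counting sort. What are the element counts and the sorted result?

Count array: [0, 1, 1, 1, 2, 1]
(count[i] = number of elements equal to i)
Cumulative count: [0, 1, 2, 3, 5, 6]
Sorted: [1, 2, 3, 4, 4, 5]


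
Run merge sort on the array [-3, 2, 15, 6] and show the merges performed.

Divide and conquer:
  Merge [-3] + [2] -> [-3, 2]
  Merge [15] + [6] -> [6, 15]
  Merge [-3, 2] + [6, 15] -> [-3, 2, 6, 15]


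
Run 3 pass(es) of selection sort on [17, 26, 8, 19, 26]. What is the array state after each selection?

Pass 1: Select minimum 8 at index 2, swap -> [8, 26, 17, 19, 26]
Pass 2: Select minimum 17 at index 2, swap -> [8, 17, 26, 19, 26]
Pass 3: Select minimum 19 at index 3, swap -> [8, 17, 19, 26, 26]


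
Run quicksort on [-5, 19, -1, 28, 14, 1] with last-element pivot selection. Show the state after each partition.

Partition 1: pivot=1 at index 2 -> [-5, -1, 1, 28, 14, 19]
Partition 2: pivot=-1 at index 1 -> [-5, -1, 1, 28, 14, 19]
Partition 3: pivot=19 at index 4 -> [-5, -1, 1, 14, 19, 28]


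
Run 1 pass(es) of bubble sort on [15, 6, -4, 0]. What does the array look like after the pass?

After pass 1: [6, -4, 0, 15] (3 swaps)
Total swaps: 3


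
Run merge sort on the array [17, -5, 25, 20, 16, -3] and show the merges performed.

Divide and conquer:
  Merge [-5] + [25] -> [-5, 25]
  Merge [17] + [-5, 25] -> [-5, 17, 25]
  Merge [16] + [-3] -> [-3, 16]
  Merge [20] + [-3, 16] -> [-3, 16, 20]
  Merge [-5, 17, 25] + [-3, 16, 20] -> [-5, -3, 16, 17, 20, 25]


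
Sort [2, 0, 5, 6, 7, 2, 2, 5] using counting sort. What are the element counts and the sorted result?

Count array: [1, 0, 3, 0, 0, 2, 1, 1]
(count[i] = number of elements equal to i)
Cumulative count: [1, 1, 4, 4, 4, 6, 7, 8]
Sorted: [0, 2, 2, 2, 5, 5, 6, 7]


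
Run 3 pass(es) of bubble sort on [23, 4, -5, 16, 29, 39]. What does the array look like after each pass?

After pass 1: [4, -5, 16, 23, 29, 39] (3 swaps)
After pass 2: [-5, 4, 16, 23, 29, 39] (1 swaps)
After pass 3: [-5, 4, 16, 23, 29, 39] (0 swaps)
Total swaps: 4


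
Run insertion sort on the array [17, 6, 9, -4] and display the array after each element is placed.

First element 17 is already 'sorted'
Insert 6: shifted 1 elements -> [6, 17, 9, -4]
Insert 9: shifted 1 elements -> [6, 9, 17, -4]
Insert -4: shifted 3 elements -> [-4, 6, 9, 17]


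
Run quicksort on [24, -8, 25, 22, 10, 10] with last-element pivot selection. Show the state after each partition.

Partition 1: pivot=10 at index 2 -> [-8, 10, 10, 22, 24, 25]
Partition 2: pivot=10 at index 1 -> [-8, 10, 10, 22, 24, 25]
Partition 3: pivot=25 at index 5 -> [-8, 10, 10, 22, 24, 25]
Partition 4: pivot=24 at index 4 -> [-8, 10, 10, 22, 24, 25]


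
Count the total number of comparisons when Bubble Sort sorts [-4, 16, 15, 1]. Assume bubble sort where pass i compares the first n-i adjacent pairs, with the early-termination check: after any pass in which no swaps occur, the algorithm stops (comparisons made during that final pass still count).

Pass 1: compare adjacent pairs (0,1)..(2,3) = 3 comparison(s), 2 swap(s) -> [-4, 15, 1, 16]
Pass 2: compare adjacent pairs (0,1)..(1,2) = 2 comparison(s), 1 swap(s) -> [-4, 1, 15, 16]
Pass 3: compare adjacent pairs (0,1)..(0,1) = 1 comparison(s), 0 swap(s) -> [-4, 1, 15, 16]
No swaps in this pass, so bubble sort stops here.
Total comparisons: 3 + 2 + 1 = 6


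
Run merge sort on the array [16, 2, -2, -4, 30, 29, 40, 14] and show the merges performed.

Divide and conquer:
  Merge [16] + [2] -> [2, 16]
  Merge [-2] + [-4] -> [-4, -2]
  Merge [2, 16] + [-4, -2] -> [-4, -2, 2, 16]
  Merge [30] + [29] -> [29, 30]
  Merge [40] + [14] -> [14, 40]
  Merge [29, 30] + [14, 40] -> [14, 29, 30, 40]
  Merge [-4, -2, 2, 16] + [14, 29, 30, 40] -> [-4, -2, 2, 14, 16, 29, 30, 40]


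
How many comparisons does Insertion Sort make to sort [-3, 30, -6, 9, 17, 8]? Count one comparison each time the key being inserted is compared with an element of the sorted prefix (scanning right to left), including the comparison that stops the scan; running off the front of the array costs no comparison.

Insert 30: -3 <= 30 (stop) = 1 comparison(s) -> [-3, 30, -6, 9, 17, 8]
Insert -6: 30 > -6 (shift), -3 > -6 (shift), reached front = 2 comparison(s) -> [-6, -3, 30, 9, 17, 8]
Insert 9: 30 > 9 (shift), -3 <= 9 (stop) = 2 comparison(s) -> [-6, -3, 9, 30, 17, 8]
Insert 17: 30 > 17 (shift), 9 <= 17 (stop) = 2 comparison(s) -> [-6, -3, 9, 17, 30, 8]
Insert 8: 30 > 8 (shift), 17 > 8 (shift), 9 > 8 (shift), -3 <= 8 (stop) = 4 comparison(s) -> [-6, -3, 8, 9, 17, 30]
Total comparisons: 1 + 2 + 2 + 2 + 4 = 11


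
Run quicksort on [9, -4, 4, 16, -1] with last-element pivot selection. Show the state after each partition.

Partition 1: pivot=-1 at index 1 -> [-4, -1, 4, 16, 9]
Partition 2: pivot=9 at index 3 -> [-4, -1, 4, 9, 16]


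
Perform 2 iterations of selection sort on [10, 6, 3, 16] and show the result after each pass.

Pass 1: Select minimum 3 at index 2, swap -> [3, 6, 10, 16]
Pass 2: Select minimum 6 at index 1, swap -> [3, 6, 10, 16]


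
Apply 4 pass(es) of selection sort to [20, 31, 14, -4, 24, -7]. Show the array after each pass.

Pass 1: Select minimum -7 at index 5, swap -> [-7, 31, 14, -4, 24, 20]
Pass 2: Select minimum -4 at index 3, swap -> [-7, -4, 14, 31, 24, 20]
Pass 3: Select minimum 14 at index 2, swap -> [-7, -4, 14, 31, 24, 20]
Pass 4: Select minimum 20 at index 5, swap -> [-7, -4, 14, 20, 24, 31]


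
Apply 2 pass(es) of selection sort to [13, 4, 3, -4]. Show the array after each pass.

Pass 1: Select minimum -4 at index 3, swap -> [-4, 4, 3, 13]
Pass 2: Select minimum 3 at index 2, swap -> [-4, 3, 4, 13]


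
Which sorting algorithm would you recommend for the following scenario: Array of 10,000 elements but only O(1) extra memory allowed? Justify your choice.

Best choice: Heapsort
Reason: Heapsort rearranges the array in place using O(1) auxiliary space and still guarantees O(n log n) time; quicksort partitions in place but needs Theta(log n) stack space for recursion (O(n) in the worst case), and mergesort requires O(n) auxiliary space


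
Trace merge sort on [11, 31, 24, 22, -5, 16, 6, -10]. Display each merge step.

Divide and conquer:
  Merge [11] + [31] -> [11, 31]
  Merge [24] + [22] -> [22, 24]
  Merge [11, 31] + [22, 24] -> [11, 22, 24, 31]
  Merge [-5] + [16] -> [-5, 16]
  Merge [6] + [-10] -> [-10, 6]
  Merge [-5, 16] + [-10, 6] -> [-10, -5, 6, 16]
  Merge [11, 22, 24, 31] + [-10, -5, 6, 16] -> [-10, -5, 6, 11, 16, 22, 24, 31]


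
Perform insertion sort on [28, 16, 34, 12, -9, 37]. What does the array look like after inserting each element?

First element 28 is already 'sorted'
Insert 16: shifted 1 elements -> [16, 28, 34, 12, -9, 37]
Insert 34: shifted 0 elements -> [16, 28, 34, 12, -9, 37]
Insert 12: shifted 3 elements -> [12, 16, 28, 34, -9, 37]
Insert -9: shifted 4 elements -> [-9, 12, 16, 28, 34, 37]
Insert 37: shifted 0 elements -> [-9, 12, 16, 28, 34, 37]


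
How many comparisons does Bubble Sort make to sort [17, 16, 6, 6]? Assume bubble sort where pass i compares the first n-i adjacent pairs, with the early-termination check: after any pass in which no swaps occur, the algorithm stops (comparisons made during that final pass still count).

Pass 1: compare adjacent pairs (0,1)..(2,3) = 3 comparison(s), 3 swap(s) -> [16, 6, 6, 17]
Pass 2: compare adjacent pairs (0,1)..(1,2) = 2 comparison(s), 2 swap(s) -> [6, 6, 16, 17]
Pass 3: compare adjacent pairs (0,1)..(0,1) = 1 comparison(s), 0 swap(s) -> [6, 6, 16, 17]
No swaps in this pass, so bubble sort stops here.
Total comparisons: 3 + 2 + 1 = 6


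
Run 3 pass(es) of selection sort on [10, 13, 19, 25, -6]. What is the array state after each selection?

Pass 1: Select minimum -6 at index 4, swap -> [-6, 13, 19, 25, 10]
Pass 2: Select minimum 10 at index 4, swap -> [-6, 10, 19, 25, 13]
Pass 3: Select minimum 13 at index 4, swap -> [-6, 10, 13, 25, 19]


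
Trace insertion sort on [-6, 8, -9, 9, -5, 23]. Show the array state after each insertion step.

First element -6 is already 'sorted'
Insert 8: shifted 0 elements -> [-6, 8, -9, 9, -5, 23]
Insert -9: shifted 2 elements -> [-9, -6, 8, 9, -5, 23]
Insert 9: shifted 0 elements -> [-9, -6, 8, 9, -5, 23]
Insert -5: shifted 2 elements -> [-9, -6, -5, 8, 9, 23]
Insert 23: shifted 0 elements -> [-9, -6, -5, 8, 9, 23]


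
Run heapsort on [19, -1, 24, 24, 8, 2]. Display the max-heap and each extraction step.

Build heap: [24, 19, 24, -1, 8, 2]
Extract 24: [24, 19, 2, -1, 8, 24]
Extract 24: [19, 8, 2, -1, 24, 24]
Extract 19: [8, -1, 2, 19, 24, 24]
Extract 8: [2, -1, 8, 19, 24, 24]
Extract 2: [-1, 2, 8, 19, 24, 24]


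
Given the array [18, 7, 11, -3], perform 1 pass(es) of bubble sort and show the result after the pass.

After pass 1: [7, 11, -3, 18] (3 swaps)
Total swaps: 3


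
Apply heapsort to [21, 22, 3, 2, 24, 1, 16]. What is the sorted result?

Build heap: [24, 22, 16, 2, 21, 1, 3]
Extract 24: [22, 21, 16, 2, 3, 1, 24]
Extract 22: [21, 3, 16, 2, 1, 22, 24]
Extract 21: [16, 3, 1, 2, 21, 22, 24]
Extract 16: [3, 2, 1, 16, 21, 22, 24]
Extract 3: [2, 1, 3, 16, 21, 22, 24]
Extract 2: [1, 2, 3, 16, 21, 22, 24]


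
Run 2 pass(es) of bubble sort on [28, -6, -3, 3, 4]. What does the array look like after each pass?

After pass 1: [-6, -3, 3, 4, 28] (4 swaps)
After pass 2: [-6, -3, 3, 4, 28] (0 swaps)
Total swaps: 4


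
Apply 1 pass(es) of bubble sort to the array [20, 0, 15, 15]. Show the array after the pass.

After pass 1: [0, 15, 15, 20] (3 swaps)
Total swaps: 3


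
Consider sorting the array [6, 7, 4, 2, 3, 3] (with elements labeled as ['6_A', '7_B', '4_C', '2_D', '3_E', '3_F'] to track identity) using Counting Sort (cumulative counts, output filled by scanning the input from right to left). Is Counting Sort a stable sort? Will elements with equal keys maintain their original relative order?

Trace Counting Sort on the labeled array (the key is the number; the letter only tracks identity):
  Counts for values 0..7: [0, 0, 1, 2, 1, 0, 1, 1]
  Cumulative counts: [0, 0, 1, 3, 4, 4, 5, 6]
  Scan right to left: place 3_F at output index 2
  Scan right to left: place 3_E at output index 1
  Scan right to left: place 2_D at output index 0
  Scan right to left: place 4_C at output index 3
  Scan right to left: place 7_B at output index 5
  Scan right to left: place 6_A at output index 4
  Output: [2_D, 3_E, 3_F, 4_C, 6_A, 7_B]
Equal keys:
  value 3: originally 3_E, 3_F; after sorting 3_E, 3_F -> order preserved
All equal keys kept their original relative order. Counting Sort is stable: scanning the input right to left with decreasing cumulative counts places later duplicates at later output positions.
Answer: Stable


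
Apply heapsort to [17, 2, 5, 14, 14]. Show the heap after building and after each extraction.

Build heap: [17, 14, 5, 2, 14]
Extract 17: [14, 14, 5, 2, 17]
Extract 14: [14, 2, 5, 14, 17]
Extract 14: [5, 2, 14, 14, 17]
Extract 5: [2, 5, 14, 14, 17]


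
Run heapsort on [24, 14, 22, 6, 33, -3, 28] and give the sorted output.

Build heap: [33, 24, 28, 6, 14, -3, 22]
Extract 33: [28, 24, 22, 6, 14, -3, 33]
Extract 28: [24, 14, 22, 6, -3, 28, 33]
Extract 24: [22, 14, -3, 6, 24, 28, 33]
Extract 22: [14, 6, -3, 22, 24, 28, 33]
Extract 14: [6, -3, 14, 22, 24, 28, 33]
Extract 6: [-3, 6, 14, 22, 24, 28, 33]


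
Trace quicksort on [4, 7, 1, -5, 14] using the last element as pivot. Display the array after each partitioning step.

Partition 1: pivot=14 at index 4 -> [4, 7, 1, -5, 14]
Partition 2: pivot=-5 at index 0 -> [-5, 7, 1, 4, 14]
Partition 3: pivot=4 at index 2 -> [-5, 1, 4, 7, 14]


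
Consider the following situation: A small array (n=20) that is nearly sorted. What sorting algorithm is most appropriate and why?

Best choice: Insertion sort
Reason: Insertion sort is O(n) for nearly sorted arrays and has low overhead


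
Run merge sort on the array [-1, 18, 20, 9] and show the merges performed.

Divide and conquer:
  Merge [-1] + [18] -> [-1, 18]
  Merge [20] + [9] -> [9, 20]
  Merge [-1, 18] + [9, 20] -> [-1, 9, 18, 20]


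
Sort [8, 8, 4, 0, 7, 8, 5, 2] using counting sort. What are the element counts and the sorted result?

Count array: [1, 0, 1, 0, 1, 1, 0, 1, 3]
(count[i] = number of elements equal to i)
Cumulative count: [1, 1, 2, 2, 3, 4, 4, 5, 8]
Sorted: [0, 2, 4, 5, 7, 8, 8, 8]


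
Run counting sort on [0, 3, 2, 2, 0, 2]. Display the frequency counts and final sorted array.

Count array: [2, 0, 3, 1]
(count[i] = number of elements equal to i)
Cumulative count: [2, 2, 5, 6]
Sorted: [0, 0, 2, 2, 2, 3]


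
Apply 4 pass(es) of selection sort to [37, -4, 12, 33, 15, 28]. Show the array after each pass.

Pass 1: Select minimum -4 at index 1, swap -> [-4, 37, 12, 33, 15, 28]
Pass 2: Select minimum 12 at index 2, swap -> [-4, 12, 37, 33, 15, 28]
Pass 3: Select minimum 15 at index 4, swap -> [-4, 12, 15, 33, 37, 28]
Pass 4: Select minimum 28 at index 5, swap -> [-4, 12, 15, 28, 37, 33]


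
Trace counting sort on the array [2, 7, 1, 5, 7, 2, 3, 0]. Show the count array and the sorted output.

Count array: [1, 1, 2, 1, 0, 1, 0, 2]
(count[i] = number of elements equal to i)
Cumulative count: [1, 2, 4, 5, 5, 6, 6, 8]
Sorted: [0, 1, 2, 2, 3, 5, 7, 7]


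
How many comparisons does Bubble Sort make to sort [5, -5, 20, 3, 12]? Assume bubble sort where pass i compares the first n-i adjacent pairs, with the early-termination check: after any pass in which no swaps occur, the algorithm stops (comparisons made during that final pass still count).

Pass 1: compare adjacent pairs (0,1)..(3,4) = 4 comparison(s), 3 swap(s) -> [-5, 5, 3, 12, 20]
Pass 2: compare adjacent pairs (0,1)..(2,3) = 3 comparison(s), 1 swap(s) -> [-5, 3, 5, 12, 20]
Pass 3: compare adjacent pairs (0,1)..(1,2) = 2 comparison(s), 0 swap(s) -> [-5, 3, 5, 12, 20]
No swaps in this pass, so bubble sort stops here.
Total comparisons: 4 + 3 + 2 = 9


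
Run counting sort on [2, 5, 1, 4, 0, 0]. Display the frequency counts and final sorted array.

Count array: [2, 1, 1, 0, 1, 1]
(count[i] = number of elements equal to i)
Cumulative count: [2, 3, 4, 4, 5, 6]
Sorted: [0, 0, 1, 2, 4, 5]


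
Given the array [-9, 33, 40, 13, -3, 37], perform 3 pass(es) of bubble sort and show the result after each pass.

After pass 1: [-9, 33, 13, -3, 37, 40] (3 swaps)
After pass 2: [-9, 13, -3, 33, 37, 40] (2 swaps)
After pass 3: [-9, -3, 13, 33, 37, 40] (1 swaps)
Total swaps: 6


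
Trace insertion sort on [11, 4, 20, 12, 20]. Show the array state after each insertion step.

First element 11 is already 'sorted'
Insert 4: shifted 1 elements -> [4, 11, 20, 12, 20]
Insert 20: shifted 0 elements -> [4, 11, 20, 12, 20]
Insert 12: shifted 1 elements -> [4, 11, 12, 20, 20]
Insert 20: shifted 0 elements -> [4, 11, 12, 20, 20]


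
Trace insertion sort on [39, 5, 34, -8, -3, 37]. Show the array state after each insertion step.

First element 39 is already 'sorted'
Insert 5: shifted 1 elements -> [5, 39, 34, -8, -3, 37]
Insert 34: shifted 1 elements -> [5, 34, 39, -8, -3, 37]
Insert -8: shifted 3 elements -> [-8, 5, 34, 39, -3, 37]
Insert -3: shifted 3 elements -> [-8, -3, 5, 34, 39, 37]
Insert 37: shifted 1 elements -> [-8, -3, 5, 34, 37, 39]


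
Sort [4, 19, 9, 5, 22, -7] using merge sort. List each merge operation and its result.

Divide and conquer:
  Merge [19] + [9] -> [9, 19]
  Merge [4] + [9, 19] -> [4, 9, 19]
  Merge [22] + [-7] -> [-7, 22]
  Merge [5] + [-7, 22] -> [-7, 5, 22]
  Merge [4, 9, 19] + [-7, 5, 22] -> [-7, 4, 5, 9, 19, 22]


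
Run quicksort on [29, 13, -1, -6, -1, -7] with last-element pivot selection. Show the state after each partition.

Partition 1: pivot=-7 at index 0 -> [-7, 13, -1, -6, -1, 29]
Partition 2: pivot=29 at index 5 -> [-7, 13, -1, -6, -1, 29]
Partition 3: pivot=-1 at index 3 -> [-7, -1, -6, -1, 13, 29]
Partition 4: pivot=-6 at index 1 -> [-7, -6, -1, -1, 13, 29]


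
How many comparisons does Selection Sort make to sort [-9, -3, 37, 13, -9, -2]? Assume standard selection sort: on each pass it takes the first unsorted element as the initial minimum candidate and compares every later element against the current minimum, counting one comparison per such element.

Pass 1: scan indices 1..5 for the minimum = 5 comparison(s); min is -9, place at index 0 -> [-9, -3, 37, 13, -9, -2]
Pass 2: scan indices 2..5 for the minimum = 4 comparison(s); min is -9, place at index 1 -> [-9, -9, 37, 13, -3, -2]
Pass 3: scan indices 3..5 for the minimum = 3 comparison(s); min is -3, place at index 2 -> [-9, -9, -3, 13, 37, -2]
Pass 4: scan indices 4..5 for the minimum = 2 comparison(s); min is -2, place at index 3 -> [-9, -9, -3, -2, 37, 13]
Pass 5: scan indices 5..5 for the minimum = 1 comparison(s); min is 13, place at index 4 -> [-9, -9, -3, -2, 13, 37]
Selection sort always scans the whole unsorted suffix, so the count is (n-1) + (n-2) + ... + 1 = n(n-1)/2 = 6*5/2 = 15 regardless of the input order.
Total comparisons: 5 + 4 + 3 + 2 + 1 = 15


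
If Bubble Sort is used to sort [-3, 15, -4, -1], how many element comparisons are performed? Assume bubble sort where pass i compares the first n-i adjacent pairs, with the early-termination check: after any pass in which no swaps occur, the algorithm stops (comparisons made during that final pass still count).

Pass 1: compare adjacent pairs (0,1)..(2,3) = 3 comparison(s), 2 swap(s) -> [-3, -4, -1, 15]
Pass 2: compare adjacent pairs (0,1)..(1,2) = 2 comparison(s), 1 swap(s) -> [-4, -3, -1, 15]
Pass 3: compare adjacent pairs (0,1)..(0,1) = 1 comparison(s), 0 swap(s) -> [-4, -3, -1, 15]
No swaps in this pass, so bubble sort stops here.
Total comparisons: 3 + 2 + 1 = 6


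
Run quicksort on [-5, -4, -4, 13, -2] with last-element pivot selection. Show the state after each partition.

Partition 1: pivot=-2 at index 3 -> [-5, -4, -4, -2, 13]
Partition 2: pivot=-4 at index 2 -> [-5, -4, -4, -2, 13]
Partition 3: pivot=-4 at index 1 -> [-5, -4, -4, -2, 13]


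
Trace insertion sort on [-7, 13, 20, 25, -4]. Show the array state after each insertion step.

First element -7 is already 'sorted'
Insert 13: shifted 0 elements -> [-7, 13, 20, 25, -4]
Insert 20: shifted 0 elements -> [-7, 13, 20, 25, -4]
Insert 25: shifted 0 elements -> [-7, 13, 20, 25, -4]
Insert -4: shifted 3 elements -> [-7, -4, 13, 20, 25]


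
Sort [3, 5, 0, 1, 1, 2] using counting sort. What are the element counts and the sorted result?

Count array: [1, 2, 1, 1, 0, 1]
(count[i] = number of elements equal to i)
Cumulative count: [1, 3, 4, 5, 5, 6]
Sorted: [0, 1, 1, 2, 3, 5]


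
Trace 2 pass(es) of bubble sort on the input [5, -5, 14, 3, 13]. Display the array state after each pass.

After pass 1: [-5, 5, 3, 13, 14] (3 swaps)
After pass 2: [-5, 3, 5, 13, 14] (1 swaps)
Total swaps: 4


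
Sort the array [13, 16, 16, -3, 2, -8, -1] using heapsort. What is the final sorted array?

Build heap: [16, 13, 16, -3, 2, -8, -1]
Extract 16: [16, 13, -1, -3, 2, -8, 16]
Extract 16: [13, 2, -1, -3, -8, 16, 16]
Extract 13: [2, -3, -1, -8, 13, 16, 16]
Extract 2: [-1, -3, -8, 2, 13, 16, 16]
Extract -1: [-3, -8, -1, 2, 13, 16, 16]
Extract -3: [-8, -3, -1, 2, 13, 16, 16]


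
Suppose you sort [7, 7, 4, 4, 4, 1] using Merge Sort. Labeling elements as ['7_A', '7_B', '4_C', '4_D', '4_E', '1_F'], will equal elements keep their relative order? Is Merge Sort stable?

Trace Merge Sort on the labeled array (the key is the number; the letter only tracks identity):
  Merge [7_B] + [4_C] -> [4_C, 7_B]
  Merge [7_A] + [4_C, 7_B] -> [4_C, 7_A, 7_B]
  Merge [4_E] + [1_F] -> [1_F, 4_E]
  Merge [4_D] + [1_F, 4_E] -> [1_F, 4_D, 4_E]
  Merge [4_C, 7_A, 7_B] + [1_F, 4_D, 4_E] -> [1_F, 4_C, 4_D, 4_E, 7_A, 7_B]
Final order: [1_F, 4_C, 4_D, 4_E, 7_A, 7_B]
Equal keys:
  value 4: originally 4_C, 4_D, 4_E; after sorting 4_C, 4_D, 4_E -> order preserved
  value 7: originally 7_A, 7_B; after sorting 7_A, 7_B -> order preserved
All equal keys kept their original relative order. Merge Sort is stable: when the heads of the two halves are equal the merge takes from the left half first.
Answer: Stable


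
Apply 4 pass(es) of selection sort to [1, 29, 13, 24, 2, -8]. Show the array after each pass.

Pass 1: Select minimum -8 at index 5, swap -> [-8, 29, 13, 24, 2, 1]
Pass 2: Select minimum 1 at index 5, swap -> [-8, 1, 13, 24, 2, 29]
Pass 3: Select minimum 2 at index 4, swap -> [-8, 1, 2, 24, 13, 29]
Pass 4: Select minimum 13 at index 4, swap -> [-8, 1, 2, 13, 24, 29]


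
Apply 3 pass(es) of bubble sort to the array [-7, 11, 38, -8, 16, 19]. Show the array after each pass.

After pass 1: [-7, 11, -8, 16, 19, 38] (3 swaps)
After pass 2: [-7, -8, 11, 16, 19, 38] (1 swaps)
After pass 3: [-8, -7, 11, 16, 19, 38] (1 swaps)
Total swaps: 5


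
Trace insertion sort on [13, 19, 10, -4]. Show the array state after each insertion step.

First element 13 is already 'sorted'
Insert 19: shifted 0 elements -> [13, 19, 10, -4]
Insert 10: shifted 2 elements -> [10, 13, 19, -4]
Insert -4: shifted 3 elements -> [-4, 10, 13, 19]


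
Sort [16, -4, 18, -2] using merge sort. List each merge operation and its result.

Divide and conquer:
  Merge [16] + [-4] -> [-4, 16]
  Merge [18] + [-2] -> [-2, 18]
  Merge [-4, 16] + [-2, 18] -> [-4, -2, 16, 18]


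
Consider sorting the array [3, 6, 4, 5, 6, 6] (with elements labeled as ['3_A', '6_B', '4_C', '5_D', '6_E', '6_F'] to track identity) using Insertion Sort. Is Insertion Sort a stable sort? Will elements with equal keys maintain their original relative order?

Trace Insertion Sort on the labeled array (the key is the number; the letter only tracks identity):
  Insert 6_B at index 1: [3_A, 6_B, 4_C, 5_D, 6_E, 6_F]
  Insert 4_C at index 1: [3_A, 4_C, 6_B, 5_D, 6_E, 6_F]
  Insert 5_D at index 2: [3_A, 4_C, 5_D, 6_B, 6_E, 6_F]
  Insert 6_E at index 4: [3_A, 4_C, 5_D, 6_B, 6_E, 6_F]
  Insert 6_F at index 5: [3_A, 4_C, 5_D, 6_B, 6_E, 6_F]
Final order: [3_A, 4_C, 5_D, 6_B, 6_E, 6_F]
Equal keys:
  value 6: originally 6_B, 6_E, 6_F; after sorting 6_B, 6_E, 6_F -> order preserved
All equal keys kept their original relative order. Insertion Sort is stable: elements are shifted only while they are strictly greater than the key, so a key is inserted after any equal elements already placed.
Answer: Stable


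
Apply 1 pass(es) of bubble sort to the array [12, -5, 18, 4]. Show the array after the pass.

After pass 1: [-5, 12, 4, 18] (2 swaps)
Total swaps: 2


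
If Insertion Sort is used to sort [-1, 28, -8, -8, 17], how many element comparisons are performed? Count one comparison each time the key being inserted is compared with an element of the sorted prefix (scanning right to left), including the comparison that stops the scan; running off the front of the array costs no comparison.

Insert 28: -1 <= 28 (stop) = 1 comparison(s) -> [-1, 28, -8, -8, 17]
Insert -8: 28 > -8 (shift), -1 > -8 (shift), reached front = 2 comparison(s) -> [-8, -1, 28, -8, 17]
Insert -8: 28 > -8 (shift), -1 > -8 (shift), -8 <= -8 (stop) = 3 comparison(s) -> [-8, -8, -1, 28, 17]
Insert 17: 28 > 17 (shift), -1 <= 17 (stop) = 2 comparison(s) -> [-8, -8, -1, 17, 28]
Total comparisons: 1 + 2 + 3 + 2 = 8


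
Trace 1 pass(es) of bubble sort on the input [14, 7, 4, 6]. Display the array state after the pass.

After pass 1: [7, 4, 6, 14] (3 swaps)
Total swaps: 3


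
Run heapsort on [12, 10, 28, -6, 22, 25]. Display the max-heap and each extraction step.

Build heap: [28, 22, 25, -6, 10, 12]
Extract 28: [25, 22, 12, -6, 10, 28]
Extract 25: [22, 10, 12, -6, 25, 28]
Extract 22: [12, 10, -6, 22, 25, 28]
Extract 12: [10, -6, 12, 22, 25, 28]
Extract 10: [-6, 10, 12, 22, 25, 28]


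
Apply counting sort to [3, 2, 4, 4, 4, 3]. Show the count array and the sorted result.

Count array: [0, 0, 1, 2, 3]
(count[i] = number of elements equal to i)
Cumulative count: [0, 0, 1, 3, 6]
Sorted: [2, 3, 3, 4, 4, 4]


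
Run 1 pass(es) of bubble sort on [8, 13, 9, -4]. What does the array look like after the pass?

After pass 1: [8, 9, -4, 13] (2 swaps)
Total swaps: 2


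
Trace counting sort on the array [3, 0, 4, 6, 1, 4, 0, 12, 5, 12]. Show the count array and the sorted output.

Count array: [2, 1, 0, 1, 2, 1, 1, 0, 0, 0, 0, 0, 2]
(count[i] = number of elements equal to i)
Cumulative count: [2, 3, 3, 4, 6, 7, 8, 8, 8, 8, 8, 8, 10]
Sorted: [0, 0, 1, 3, 4, 4, 5, 6, 12, 12]


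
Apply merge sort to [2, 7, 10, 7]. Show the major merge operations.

Divide and conquer:
  Merge [2] + [7] -> [2, 7]
  Merge [10] + [7] -> [7, 10]
  Merge [2, 7] + [7, 10] -> [2, 7, 7, 10]


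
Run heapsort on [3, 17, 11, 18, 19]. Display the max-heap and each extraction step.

Build heap: [19, 18, 11, 3, 17]
Extract 19: [18, 17, 11, 3, 19]
Extract 18: [17, 3, 11, 18, 19]
Extract 17: [11, 3, 17, 18, 19]
Extract 11: [3, 11, 17, 18, 19]


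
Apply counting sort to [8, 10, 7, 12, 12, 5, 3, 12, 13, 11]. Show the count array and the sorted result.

Count array: [0, 0, 0, 1, 0, 1, 0, 1, 1, 0, 1, 1, 3, 1]
(count[i] = number of elements equal to i)
Cumulative count: [0, 0, 0, 1, 1, 2, 2, 3, 4, 4, 5, 6, 9, 10]
Sorted: [3, 5, 7, 8, 10, 11, 12, 12, 12, 13]


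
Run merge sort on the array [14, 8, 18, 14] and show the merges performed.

Divide and conquer:
  Merge [14] + [8] -> [8, 14]
  Merge [18] + [14] -> [14, 18]
  Merge [8, 14] + [14, 18] -> [8, 14, 14, 18]


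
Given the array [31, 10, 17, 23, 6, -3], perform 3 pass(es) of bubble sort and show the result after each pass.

After pass 1: [10, 17, 23, 6, -3, 31] (5 swaps)
After pass 2: [10, 17, 6, -3, 23, 31] (2 swaps)
After pass 3: [10, 6, -3, 17, 23, 31] (2 swaps)
Total swaps: 9


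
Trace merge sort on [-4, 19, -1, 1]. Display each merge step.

Divide and conquer:
  Merge [-4] + [19] -> [-4, 19]
  Merge [-1] + [1] -> [-1, 1]
  Merge [-4, 19] + [-1, 1] -> [-4, -1, 1, 19]


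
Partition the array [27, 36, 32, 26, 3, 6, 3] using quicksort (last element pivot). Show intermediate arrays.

Partition 1: pivot=3 at index 1 -> [3, 3, 32, 26, 27, 6, 36]
Partition 2: pivot=36 at index 6 -> [3, 3, 32, 26, 27, 6, 36]
Partition 3: pivot=6 at index 2 -> [3, 3, 6, 26, 27, 32, 36]
Partition 4: pivot=32 at index 5 -> [3, 3, 6, 26, 27, 32, 36]
Partition 5: pivot=27 at index 4 -> [3, 3, 6, 26, 27, 32, 36]


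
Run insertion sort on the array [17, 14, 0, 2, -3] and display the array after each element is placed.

First element 17 is already 'sorted'
Insert 14: shifted 1 elements -> [14, 17, 0, 2, -3]
Insert 0: shifted 2 elements -> [0, 14, 17, 2, -3]
Insert 2: shifted 2 elements -> [0, 2, 14, 17, -3]
Insert -3: shifted 4 elements -> [-3, 0, 2, 14, 17]


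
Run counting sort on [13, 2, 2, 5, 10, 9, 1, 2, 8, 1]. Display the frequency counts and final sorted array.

Count array: [0, 2, 3, 0, 0, 1, 0, 0, 1, 1, 1, 0, 0, 1]
(count[i] = number of elements equal to i)
Cumulative count: [0, 2, 5, 5, 5, 6, 6, 6, 7, 8, 9, 9, 9, 10]
Sorted: [1, 1, 2, 2, 2, 5, 8, 9, 10, 13]
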